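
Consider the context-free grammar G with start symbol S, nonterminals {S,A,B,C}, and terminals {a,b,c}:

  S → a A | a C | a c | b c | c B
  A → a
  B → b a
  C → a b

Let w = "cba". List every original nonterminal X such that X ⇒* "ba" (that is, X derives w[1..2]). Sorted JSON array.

Convert to CNF:
  S -> T0 T2 | T1 A | T1 C | T1 T2 | T2 B
  A -> a
  B -> T0 T1
  C -> T1 T0
  T0 -> b
  T1 -> a
  T2 -> c

Fill CYK table bottom-up, restricted to cells inside w[1..2]:
  T[1,1] 'b' = {T0}  orig:{}
  T[2,2] 'a' = {A,T1}  orig:{A}
  T[1,2] 'ba' = {B}

Original NTs in T[1,2] deriving "ba": ["B"]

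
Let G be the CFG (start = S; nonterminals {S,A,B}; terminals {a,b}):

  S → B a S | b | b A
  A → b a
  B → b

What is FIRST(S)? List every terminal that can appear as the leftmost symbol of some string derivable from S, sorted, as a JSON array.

Compute FIRST by fixpoint:
round 1:
  A via A→b a: +{b}
  B via B→b: +{b}
  S via S→B a S: +{b}
  FIRST[S]={b}  FIRST[A]={b}  FIRST[B]={b}
round 2: (no change)
  FIRST[S]={b}  FIRST[A]={b}  FIRST[B]={b}

FIRST(S) = ["b"]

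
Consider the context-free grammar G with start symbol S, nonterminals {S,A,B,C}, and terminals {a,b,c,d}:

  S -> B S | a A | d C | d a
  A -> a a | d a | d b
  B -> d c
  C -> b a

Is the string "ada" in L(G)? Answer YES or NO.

CNF form of G:
  S -> B S | T0 A | T1 C | T1 T0
  A -> T0 T0 | T1 T0 | T1 T2
  B -> T1 T3
  C -> T2 T0
  T0 -> a
  T1 -> d
  T2 -> b
  T3 -> c

CYK table (by increasing span):
  cell(0,0) a: {T0}  orig:{}
  cell(1,1) d: {T1}  orig:{}
  cell(2,2) a: {T0}  orig:{}
  cell(0,1) ad: ∅
  cell(1,2) da: {A,S}
  cell(0,2) ada: {S}

S ∈ T[0,2] ⇒ YES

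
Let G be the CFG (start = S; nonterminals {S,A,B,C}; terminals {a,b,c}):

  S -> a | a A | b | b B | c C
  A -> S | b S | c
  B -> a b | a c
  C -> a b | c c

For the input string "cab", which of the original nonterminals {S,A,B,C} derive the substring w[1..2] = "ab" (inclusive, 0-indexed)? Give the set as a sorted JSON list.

Convert to CNF:
  S -> T0 A | T1 B | T2 C | a | b
  A -> T0 A | T1 B | T1 S | T2 C | a | b | c
  B -> T0 T1 | T0 T2
  C -> T0 T1 | T2 T2
  T0 -> a
  T1 -> b
  T2 -> c

CYK fill (cells [i..j] with 1 ≤ i ≤ j ≤ 2 only):
  T[1,1] 'a' = {A,S,T0}  orig:{A,S}
  T[2,2] 'b' = {A,S,T1}  orig:{A,S}
  T[1,2] 'ab' = {A,B,C,S}

Original NTs in T[1,2] deriving "ab": ["A", "B", "C", "S"]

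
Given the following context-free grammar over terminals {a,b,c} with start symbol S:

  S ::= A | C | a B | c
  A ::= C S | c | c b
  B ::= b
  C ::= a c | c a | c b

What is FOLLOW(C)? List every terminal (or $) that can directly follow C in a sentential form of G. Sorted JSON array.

Compute FIRST by fixpoint:
pass 1:
  A via A→c: +{c}
  B via B→b: +{b}
  C via C→a c: +{a}
  C via C→c a: +{c}
  S via S→A: +{c}
  S via S→C: +{a}
  FIRST[S]={a,c}  FIRST[A]={c}  FIRST[B]={b}  FIRST[C]={a,c}
pass 2:
  A via A→C S: +{a}
  FIRST[S]={a,c}  FIRST[A]={a,c}  FIRST[B]={b}  FIRST[C]={a,c}
pass 3: (stable)
  FIRST[S]={a,c}  FIRST[A]={a,c}  FIRST[B]={b}  FIRST[C]={a,c}

FOLLOW iteration:
initialize: $ ∈ FOLLOW(S)
[1]
  A→C S: FOLLOW(C) ⊇ FIRST(S) = {a,c}; new: +{a,c}
  S→A: FOLLOW(A) ⊇ FOLLOW(S) ⊇ {$}; new: +{$}
  S→C: FOLLOW(C) ⊇ FOLLOW(S) ⊇ {$}; new: +{$}
  S→a B: FOLLOW(B) ⊇ FOLLOW(S) ⊇ {$}; new: +{$}
  FOLLOW[S]={$}  FOLLOW[A]={$}  FOLLOW[B]={$}  FOLLOW[C]={$,a,c}
[2] (no change)
  FOLLOW[S]={$}  FOLLOW[A]={$}  FOLLOW[B]={$}  FOLLOW[C]={$,a,c}

FOLLOW(C) = ["$", "a", "c"]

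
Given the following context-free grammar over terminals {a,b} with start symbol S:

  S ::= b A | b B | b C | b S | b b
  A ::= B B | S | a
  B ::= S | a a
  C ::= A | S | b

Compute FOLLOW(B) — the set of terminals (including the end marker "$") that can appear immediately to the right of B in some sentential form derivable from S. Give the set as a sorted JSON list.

FIRST sets, iterate to fixpoint:
round 1:
  A via A→a: +{a}
  B via B→a a: +{a}
  C via C→A: +{a}
  C via C→b: +{b}
  S via S→b A: +{b}
  FIRST(S)={b}  FIRST(A)={a}  FIRST(B)={a}  FIRST(C)={a,b}
round 2:
  A via A→S: +{b}
  B via B→S: +{b}
  FIRST(S)={b}  FIRST(A)={a,b}  FIRST(B)={a,b}  FIRST(C)={a,b}
round 3: — fixpoint
  FIRST(S)={b}  FIRST(A)={a,b}  FIRST(B)={a,b}  FIRST(C)={a,b}

Compute FOLLOW by fixpoint:
FOLLOW(S) := {$}
pass 1:
  A→B B: FOLLOW(B) ⊇ FIRST(B) = {a,b}; new: +{a,b}
  B→S: FOLLOW(S) ⊇ FOLLOW(B) ⊇ {a,b}; new: +{a,b}
  S→b A: FOLLOW(A) ⊇ FOLLOW(S) ⊇ {$,a,b}; new: +{$,a,b}
  S→b B: FOLLOW(B) ⊇ FOLLOW(S) ⊇ {$,a,b}; new: +{$}
  S→b C: FOLLOW(C) ⊇ FOLLOW(S) ⊇ {$,a,b}; new: +{$,a,b}
  FOLLOW[S]={$,a,b}  FOLLOW[A]={$,a,b}  FOLLOW[B]={$,a,b}  FOLLOW[C]={$,a,b}
pass 2: done
  FOLLOW[S]={$,a,b}  FOLLOW[A]={$,a,b}  FOLLOW[B]={$,a,b}  FOLLOW[C]={$,a,b}

FOLLOW(B) = ["$", "a", "b"]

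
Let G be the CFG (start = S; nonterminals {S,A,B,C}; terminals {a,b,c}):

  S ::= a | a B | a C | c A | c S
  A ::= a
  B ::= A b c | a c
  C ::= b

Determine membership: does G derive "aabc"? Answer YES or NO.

Convert to CNF:
  S -> T1 A | T1 S | T2 B | T2 C | a
  A -> a
  B -> A X3 | T2 T1
  C -> b
  T0 -> b
  T1 -> c
  T2 -> a
  X3 -> T0 T1

Fill CYK table bottom-up:
  cell(0,0) a: {A,S,T2}  orig:{A,S}
  cell(1,1) a: {A,S,T2}  orig:{A,S}
  cell(2,2) b: {C,T0}  orig:{C}
  cell(3,3) c: {T1}  orig:{}
  cell(0,1) aa: ∅
  cell(1,2) ab: {S}
  cell(2,3) bc: {X3}  orig:{}
  cell(0,2) aab: ∅
  cell(1,3) abc: {B}
  cell(0,3) aabc: {S}

S ∈ T[0,3] ⇒ YES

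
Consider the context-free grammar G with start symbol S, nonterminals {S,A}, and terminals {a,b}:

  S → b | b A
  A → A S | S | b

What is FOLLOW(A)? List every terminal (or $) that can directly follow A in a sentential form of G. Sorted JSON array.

FIRST iteration:
[1]
  A via A→b: +{b}
  S via S→b: +{b}
  FIRST(S)={b}  FIRST(A)={b}
[2] (stable)
  FIRST(S)={b}  FIRST(A)={b}

FOLLOW iteration:
initialize: $ ∈ FOLLOW(S)
[1]
  A→A S: FOLLOW(A) ⊇ FIRST(S) = {b}; new: +{b}
  A→A S: FOLLOW(S) ⊇ FOLLOW(A) ⊇ {b}; new: +{b}
  S→b A: FOLLOW(A) ⊇ FOLLOW(S) ⊇ {$,b}; new: +{$}
  FOLLOW[S]={$,b}  FOLLOW[A]={$,b}
[2] — fixpoint
  FOLLOW[S]={$,b}  FOLLOW[A]={$,b}

FOLLOW(A) = ["$", "b"]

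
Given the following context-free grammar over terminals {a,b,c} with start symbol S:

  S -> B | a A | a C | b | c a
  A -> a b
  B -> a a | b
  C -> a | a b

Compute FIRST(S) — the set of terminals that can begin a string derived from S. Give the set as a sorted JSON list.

FIRST iteration:
iter 1:
  A via A→a b: +{a}
  B via B→a a: +{a}
  B via B→b: +{b}
  C via C→a: +{a}
  S via S→B: +{a,b}
  S via S→c a: +{c}
  FIRST(S)={a,b,c}  FIRST(A)={a}  FIRST(B)={a,b}  FIRST(C)={a}
iter 2: (stable)
  FIRST(S)={a,b,c}  FIRST(A)={a}  FIRST(B)={a,b}  FIRST(C)={a}

FIRST(S) = ["a", "b", "c"]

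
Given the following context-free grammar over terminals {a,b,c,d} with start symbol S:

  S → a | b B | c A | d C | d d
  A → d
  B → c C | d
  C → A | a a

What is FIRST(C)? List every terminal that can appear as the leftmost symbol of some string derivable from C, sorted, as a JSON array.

FIRST sets, iterate to fixpoint:
[1]
  A via A→d: +{d}
  B via B→c C: +{c}
  B via B→d: +{d}
  C via C→A: +{d}
  C via C→a a: +{a}
  S via S→a: +{a}
  S via S→b B: +{b}
  S via S→c A: +{c}
  S via S→d C: +{d}
  FIRST(S)={a,b,c,d}  FIRST(A)={d}  FIRST(B)={c,d}  FIRST(C)={a,d}
[2] (stable)
  FIRST(S)={a,b,c,d}  FIRST(A)={d}  FIRST(B)={c,d}  FIRST(C)={a,d}

FIRST(C) = ["a", "d"]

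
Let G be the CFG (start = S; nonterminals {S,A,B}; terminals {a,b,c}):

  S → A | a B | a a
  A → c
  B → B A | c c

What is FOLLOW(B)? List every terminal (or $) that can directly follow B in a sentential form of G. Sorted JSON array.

Compute FIRST by fixpoint:
[1]
  A via A→c: +{c}
  B via B→c c: +{c}
  S via S→A: +{c}
  S via S→a B: +{a}
  S: {a,c}  A: {c}  B: {c}
[2] — fixpoint
  S: {a,c}  A: {c}  B: {c}

FOLLOW sets:
initialize: $ ∈ FOLLOW(S)
pass 1:
  B→B A: FOLLOW(B) ⊇ FIRST(A) = {c}; new: +{c}
  B→B A: FOLLOW(A) ⊇ FOLLOW(B) ⊇ {c}; new: +{c}
  S→A: FOLLOW(A) ⊇ FOLLOW(S) ⊇ {$}; new: +{$}
  S→a B: FOLLOW(B) ⊇ FOLLOW(S) ⊇ {$}; new: +{$}
  S: {$}  A: {$,c}  B: {$,c}
pass 2: done
  S: {$}  A: {$,c}  B: {$,c}

FOLLOW(B) = ["$", "c"]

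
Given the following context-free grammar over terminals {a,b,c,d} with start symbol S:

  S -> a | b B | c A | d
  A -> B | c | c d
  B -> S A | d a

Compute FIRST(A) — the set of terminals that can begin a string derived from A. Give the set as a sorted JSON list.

FIRST sets, iterate to fixpoint:
[1]
  A via A→c: +{c}
  B via B→d a: +{d}
  S via S→a: +{a}
  S via S→b B: +{b}
  S via S→c A: +{c}
  S via S→d: +{d}
  FIRST[S]={a,b,c,d}  FIRST[A]={c}  FIRST[B]={d}
[2]
  A via A→B: +{d}
  B via B→S A: +{a,b,c}
  FIRST[S]={a,b,c,d}  FIRST[A]={c,d}  FIRST[B]={a,b,c,d}
[3]
  A via A→B: +{a,b}
  FIRST[S]={a,b,c,d}  FIRST[A]={a,b,c,d}  FIRST[B]={a,b,c,d}
[4] (stable)
  FIRST[S]={a,b,c,d}  FIRST[A]={a,b,c,d}  FIRST[B]={a,b,c,d}

FIRST(A) = ["a", "b", "c", "d"]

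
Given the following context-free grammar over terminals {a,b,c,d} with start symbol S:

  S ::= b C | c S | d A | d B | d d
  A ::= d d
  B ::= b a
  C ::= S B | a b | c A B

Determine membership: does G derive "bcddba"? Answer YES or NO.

CNF form of G:
  S -> T0 A | T0 B | T0 T0 | T1 C | T3 S
  A -> T0 T0
  B -> T1 T2
  C -> S B | T2 T1 | T3 X4
  T0 -> d
  T1 -> b
  T2 -> a
  T3 -> c
  X4 -> A B

CYK fill:
  T[0,0] 'b' = {T1}  orig:{}
  T[1,1] 'c' = {T3}  orig:{}
  T[2,2] 'd' = {T0}  orig:{}
  T[3,3] 'd' = {T0}  orig:{}
  T[4,4] 'b' = {T1}  orig:{}
  T[5,5] 'a' = {T2}  orig:{}
  T[0,1] 'bc' = ∅
  T[1,2] 'cd' = ∅
  T[2,3] 'dd' = {A,S}
  T[3,4] 'db' = ∅
  T[4,5] 'ba' = {B}
  T[0,2] 'bcd' = ∅
  T[1,3] 'cdd' = {S}
  T[2,4] 'ddb' = ∅
  T[3,5] 'dba' = {S}
  T[0,3] 'bcdd' = ∅
  T[1,4] 'cddb' = ∅
  T[2,5] 'ddba' = {C,X4}  orig:{C}
  T[0,4] 'bcddb' = ∅
  T[1,5] 'cddba' = {C}
  T[0,5] 'bcddba' = {S}

S ∈ T[0,5] ⇒ YES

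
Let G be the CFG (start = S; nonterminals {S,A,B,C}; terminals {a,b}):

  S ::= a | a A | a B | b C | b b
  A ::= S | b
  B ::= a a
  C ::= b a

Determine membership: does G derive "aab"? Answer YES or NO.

CNF form of G:
  S -> T0 A | T0 B | T1 C | T1 T1 | a
  A -> T0 A | T0 B | T1 C | T1 T1 | a | b
  B -> T0 T0
  C -> T1 T0
  T0 -> a
  T1 -> b

Fill CYK table bottom-up:
  T[0,0] 'a' = {A,S,T0}  orig:{A,S}
  T[1,1] 'a' = {A,S,T0}  orig:{A,S}
  T[2,2] 'b' = {A,T1}  orig:{A}
  T[0,1] 'aa' = {A,B,S}
  T[1,2] 'ab' = {A,S}
  T[0,2] 'aab' = {A,S}

S ∈ T[0,2] ⇒ YES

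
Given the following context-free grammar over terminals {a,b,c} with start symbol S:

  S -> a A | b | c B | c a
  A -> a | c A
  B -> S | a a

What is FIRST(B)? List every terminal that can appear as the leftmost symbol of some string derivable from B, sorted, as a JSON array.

FIRST sets, iterate to fixpoint:
iter 1:
  A via A→a: +{a}
  A via A→c A: +{c}
  B via B→a a: +{a}
  S via S→a A: +{a}
  S via S→b: +{b}
  S via S→c B: +{c}
  FIRST[S]={a,b,c}  FIRST[A]={a,c}  FIRST[B]={a}
iter 2:
  B via B→S: +{b,c}
  FIRST[S]={a,b,c}  FIRST[A]={a,c}  FIRST[B]={a,b,c}
iter 3: done
  FIRST[S]={a,b,c}  FIRST[A]={a,c}  FIRST[B]={a,b,c}

FIRST(B) = ["a", "b", "c"]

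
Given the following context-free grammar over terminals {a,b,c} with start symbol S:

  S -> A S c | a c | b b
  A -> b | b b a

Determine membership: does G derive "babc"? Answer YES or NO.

Convert to CNF:
  S -> A X4 | T0 T0 | T1 T2
  A -> T0 X3 | b
  T0 -> b
  T1 -> a
  T2 -> c
  X3 -> T0 T1
  X4 -> S T2

CYK table (by increasing span):
  cell(0,0) b: {A,T0}  orig:{A}
  cell(1,1) a: {T1}  orig:{}
  cell(2,2) b: {A,T0}  orig:{A}
  cell(3,3) c: {T2}  orig:{}
  cell(0,1) ba: {X3}  orig:{}
  cell(1,2) ab: ∅
  cell(2,3) bc: ∅
  cell(0,2) bab: ∅
  cell(1,3) abc: ∅
  cell(0,3) babc: ∅

S ∉ T[0,3] ⇒ NO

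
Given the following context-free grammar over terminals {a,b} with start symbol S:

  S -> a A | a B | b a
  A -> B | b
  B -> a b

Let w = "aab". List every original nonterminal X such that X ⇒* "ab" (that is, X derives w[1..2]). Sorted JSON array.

Convert to CNF:
  S -> T0 A | T0 B | T1 T0
  A -> T0 T1 | b
  B -> T0 T1
  T0 -> a
  T1 -> b

CYK fill — only the sub-triangle for w[1..2]:
  T[1,1] 'a' = {T0}  orig:{}
  T[2,2] 'b' = {A,T1}  orig:{A}
  T[1,2] 'ab' = {A,B,S}

Original NTs in T[1,2] deriving "ab": ["A", "B", "S"]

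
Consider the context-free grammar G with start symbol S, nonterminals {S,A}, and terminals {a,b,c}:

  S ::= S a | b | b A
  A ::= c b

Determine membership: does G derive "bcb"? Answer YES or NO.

CNF form of G:
  S -> S T2 | T1 A | b
  A -> T0 T1
  T0 -> c
  T1 -> b
  T2 -> a

CYK table (by increasing span):
  [0..0]={S,T1}  "b"  orig:{S}
  [1..1]={T0}  "c"  orig:{}
  [2..2]={S,T1}  "b"  orig:{S}
  [0..1]=∅  "bc"
  [1..2]={A}  "cb"
  [0..2]={S}  "bcb"

S ∈ T[0,2] ⇒ YES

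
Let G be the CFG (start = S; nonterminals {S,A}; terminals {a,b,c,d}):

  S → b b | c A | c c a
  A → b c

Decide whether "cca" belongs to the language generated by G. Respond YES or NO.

Convert to CNF:
  S -> T0 T0 | T1 A | T1 X3
  A -> T0 T1
  T0 -> b
  T1 -> c
  T2 -> a
  X3 -> T1 T2

CYK table (by increasing span):
  [0..0]={T1}  "c"  orig:{}
  [1..1]={T1}  "c"  orig:{}
  [2..2]={T2}  "a"  orig:{}
  [0..1]=∅  "cc"
  [1..2]={X3}  "ca"  orig:{}
  [0..2]={S}  "cca"

S ∈ T[0,2] ⇒ YES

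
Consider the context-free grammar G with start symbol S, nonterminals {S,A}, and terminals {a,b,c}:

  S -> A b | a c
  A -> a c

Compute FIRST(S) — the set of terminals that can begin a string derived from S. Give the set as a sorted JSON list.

Compute FIRST by fixpoint:
pass 1:
  A via A→a c: +{a}
  S via S→A b: +{a}
  FIRST[S]={a}  FIRST[A]={a}
pass 2: done
  FIRST[S]={a}  FIRST[A]={a}

FIRST(S) = ["a"]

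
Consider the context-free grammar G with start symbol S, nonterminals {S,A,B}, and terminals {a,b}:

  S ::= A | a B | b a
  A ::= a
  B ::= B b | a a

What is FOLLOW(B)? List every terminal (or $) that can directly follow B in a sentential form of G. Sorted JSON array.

FIRST sets, iterate to fixpoint:
round 1:
  A via A→a: +{a}
  B via B→a a: +{a}
  S via S→A: +{a}
  S via S→b a: +{b}
  S: {a,b}  A: {a}  B: {a}
round 2: (stable)
  S: {a,b}  A: {a}  B: {a}

FOLLOW iteration:
FOLLOW(S) := {$}
[1]
  B→B b: FOLLOW(B) ⊇ FIRST(b) = {b}; new: +{b}
  S→A: FOLLOW(A) ⊇ FOLLOW(S) ⊇ {$}; new: +{$}
  S→a B: FOLLOW(B) ⊇ FOLLOW(S) ⊇ {$}; new: +{$}
  S: {$}  A: {$}  B: {$,b}
[2] — fixpoint
  S: {$}  A: {$}  B: {$,b}

FOLLOW(B) = ["$", "b"]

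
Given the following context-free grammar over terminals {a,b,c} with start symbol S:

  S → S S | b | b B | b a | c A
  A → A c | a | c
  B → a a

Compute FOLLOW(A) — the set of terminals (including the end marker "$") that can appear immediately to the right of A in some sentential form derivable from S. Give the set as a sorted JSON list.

FIRST sets, iterate to fixpoint:
round 1:
  A via A→a: +{a}
  A via A→c: +{c}
  B via B→a a: +{a}
  S via S→b: +{b}
  S via S→c A: +{c}
  FIRST(S)={b,c}  FIRST(A)={a,c}  FIRST(B)={a}
round 2: done
  FIRST(S)={b,c}  FIRST(A)={a,c}  FIRST(B)={a}

FOLLOW iteration:
initialize: $ ∈ FOLLOW(S)
round 1:
  A→A c: FOLLOW(A) ⊇ FIRST(c) = {c}; new: +{c}
  S→S S: FOLLOW(S) ⊇ FIRST(S) = {b,c}; new: +{b,c}
  S→b B: FOLLOW(B) ⊇ FOLLOW(S) ⊇ {$,b,c}; new: +{$,b,c}
  S→c A: FOLLOW(A) ⊇ FOLLOW(S) ⊇ {$,b,c}; new: +{$,b}
  FOLLOW[S]={$,b,c}  FOLLOW[A]={$,b,c}  FOLLOW[B]={$,b,c}
round 2: done
  FOLLOW[S]={$,b,c}  FOLLOW[A]={$,b,c}  FOLLOW[B]={$,b,c}

FOLLOW(A) = ["$", "b", "c"]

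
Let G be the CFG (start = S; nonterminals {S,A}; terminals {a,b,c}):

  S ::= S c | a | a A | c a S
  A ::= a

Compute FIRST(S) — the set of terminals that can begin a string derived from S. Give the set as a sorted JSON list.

FIRST iteration:
pass 1:
  A via A→a: +{a}
  S via S→a: +{a}
  S via S→c a S: +{c}
  FIRST[S]={a,c}  FIRST[A]={a}
pass 2: done
  FIRST[S]={a,c}  FIRST[A]={a}

FIRST(S) = ["a", "c"]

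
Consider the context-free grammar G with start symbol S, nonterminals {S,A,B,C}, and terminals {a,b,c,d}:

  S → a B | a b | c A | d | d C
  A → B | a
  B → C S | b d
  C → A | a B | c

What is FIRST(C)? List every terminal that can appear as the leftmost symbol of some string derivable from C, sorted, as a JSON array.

Compute FIRST by fixpoint:
round 1:
  A via A→a: +{a}
  B via B→b d: +{b}
  C via C→A: +{a}
  C via C→c: +{c}
  S via S→a B: +{a}
  S via S→c A: +{c}
  S via S→d: +{d}
  S: {a,c,d}  A: {a}  B: {b}  C: {a,c}
round 2:
  A via A→B: +{b}
  B via B→C S: +{a,c}
  C via C→A: +{b}
  S: {a,c,d}  A: {a,b}  B: {a,b,c}  C: {a,b,c}
round 3:
  A via A→B: +{c}
  S: {a,c,d}  A: {a,b,c}  B: {a,b,c}  C: {a,b,c}
round 4: done
  S: {a,c,d}  A: {a,b,c}  B: {a,b,c}  C: {a,b,c}

FIRST(C) = ["a", "b", "c"]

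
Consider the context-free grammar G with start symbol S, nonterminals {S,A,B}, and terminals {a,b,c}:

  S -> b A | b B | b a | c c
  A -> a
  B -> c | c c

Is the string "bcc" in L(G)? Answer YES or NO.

Convert to CNF:
  S -> T0 T0 | T1 A | T1 B | T1 T2
  A -> a
  B -> T0 T0 | c
  T0 -> c
  T1 -> b
  T2 -> a

CYK fill:
  cell(0,0) b: {T1}  orig:{}
  cell(1,1) c: {B,T0}  orig:{B}
  cell(2,2) c: {B,T0}  orig:{B}
  cell(0,1) bc: {S}
  cell(1,2) cc: {B,S}
  cell(0,2) bcc: {S}

S ∈ T[0,2] ⇒ YES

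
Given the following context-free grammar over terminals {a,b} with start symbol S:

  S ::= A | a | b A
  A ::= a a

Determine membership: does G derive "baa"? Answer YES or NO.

Convert to CNF:
  S -> T0 T0 | T1 A | a
  A -> T0 T0
  T0 -> a
  T1 -> b

CYK table (by increasing span):
  [0..0]={T1}  "b"  orig:{}
  [1..1]={S,T0}  "a"  orig:{S}
  [2..2]={S,T0}  "a"  orig:{S}
  [0..1]=∅  "ba"
  [1..2]={A,S}  "aa"
  [0..2]={S}  "baa"

S ∈ T[0,2] ⇒ YES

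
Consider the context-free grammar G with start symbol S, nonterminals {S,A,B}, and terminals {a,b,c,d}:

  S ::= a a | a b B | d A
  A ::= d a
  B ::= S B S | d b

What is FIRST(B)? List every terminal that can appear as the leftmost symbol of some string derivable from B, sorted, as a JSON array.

FIRST sets, iterate to fixpoint:
[1]
  A via A→d a: +{d}
  B via B→d b: +{d}
  S via S→a a: +{a}
  S via S→d A: +{d}
  FIRST[S]={a,d}  FIRST[A]={d}  FIRST[B]={d}
[2]
  B via B→S B S: +{a}
  FIRST[S]={a,d}  FIRST[A]={d}  FIRST[B]={a,d}
[3] (stable)
  FIRST[S]={a,d}  FIRST[A]={d}  FIRST[B]={a,d}

FIRST(B) = ["a", "d"]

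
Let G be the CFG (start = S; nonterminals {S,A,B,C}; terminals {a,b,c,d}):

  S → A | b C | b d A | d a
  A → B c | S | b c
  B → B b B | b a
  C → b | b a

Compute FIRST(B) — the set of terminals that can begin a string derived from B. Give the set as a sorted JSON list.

Compute FIRST by fixpoint:
[1]
  A via A→b c: +{b}
  B via B→b a: +{b}
  C via C→b: +{b}
  S via S→A: +{b}
  S via S→d a: +{d}
  FIRST[S]={b,d}  FIRST[A]={b}  FIRST[B]={b}  FIRST[C]={b}
[2]
  A via A→S: +{d}
  FIRST[S]={b,d}  FIRST[A]={b,d}  FIRST[B]={b}  FIRST[C]={b}
[3] (stable)
  FIRST[S]={b,d}  FIRST[A]={b,d}  FIRST[B]={b}  FIRST[C]={b}

FIRST(B) = ["b"]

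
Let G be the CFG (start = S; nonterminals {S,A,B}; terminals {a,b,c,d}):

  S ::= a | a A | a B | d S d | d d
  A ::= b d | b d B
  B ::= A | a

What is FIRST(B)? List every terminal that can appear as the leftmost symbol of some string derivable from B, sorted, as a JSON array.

FIRST iteration:
[1]
  A via A→b d: +{b}
  B via B→A: +{b}
  B via B→a: +{a}
  S via S→a: +{a}
  S via S→d S d: +{d}
  S: {a,d}  A: {b}  B: {a,b}
[2] (stable)
  S: {a,d}  A: {b}  B: {a,b}

FIRST(B) = ["a", "b"]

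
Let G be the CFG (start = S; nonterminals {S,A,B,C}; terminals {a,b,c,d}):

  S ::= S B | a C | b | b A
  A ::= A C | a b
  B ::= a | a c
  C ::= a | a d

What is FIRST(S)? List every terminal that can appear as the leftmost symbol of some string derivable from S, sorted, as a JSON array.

FIRST iteration:
pass 1:
  A via A→a b: +{a}
  B via B→a: +{a}
  C via C→a: +{a}
  S via S→a C: +{a}
  S via S→b: +{b}
  FIRST[S]={a,b}  FIRST[A]={a}  FIRST[B]={a}  FIRST[C]={a}
pass 2: done
  FIRST[S]={a,b}  FIRST[A]={a}  FIRST[B]={a}  FIRST[C]={a}

FIRST(S) = ["a", "b"]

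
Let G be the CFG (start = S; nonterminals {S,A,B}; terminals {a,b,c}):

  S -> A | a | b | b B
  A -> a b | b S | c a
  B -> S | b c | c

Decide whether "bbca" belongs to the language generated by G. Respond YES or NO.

Convert to CNF:
  S -> T0 T1 | T1 B | T1 S | T2 T0 | a | b
  A -> T0 T1 | T1 S | T2 T0
  B -> T0 T1 | T1 B | T1 S | T1 T2 | T2 T0 | a | b | c
  T0 -> a
  T1 -> b
  T2 -> c

Fill CYK table bottom-up:
  cell(0,0) b: {B,S,T1}  orig:{B,S}
  cell(1,1) b: {B,S,T1}  orig:{B,S}
  cell(2,2) c: {B,T2}  orig:{B}
  cell(3,3) a: {B,S,T0}  orig:{B,S}
  cell(0,1) bb: {A,B,S}
  cell(1,2) bc: {B,S}
  cell(2,3) ca: {A,B,S}
  cell(0,2) bbc: {A,B,S}
  cell(1,3) bca: {A,B,S}
  cell(0,3) bbca: {A,B,S}

S ∈ T[0,3] ⇒ YES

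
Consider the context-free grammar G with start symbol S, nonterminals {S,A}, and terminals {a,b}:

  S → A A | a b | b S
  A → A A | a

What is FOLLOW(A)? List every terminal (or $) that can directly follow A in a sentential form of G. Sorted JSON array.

FIRST sets, iterate to fixpoint:
pass 1:
  A via A→a: +{a}
  S via S→A A: +{a}
  S via S→b S: +{b}
  FIRST(S)={a,b}  FIRST(A)={a}
pass 2: (no change)
  FIRST(S)={a,b}  FIRST(A)={a}

FOLLOW iteration:
FOLLOW(S) := {$}
iter 1:
  A→A A: FOLLOW(A) ⊇ FIRST(A) = {a}; new: +{a}
  S→A A: FOLLOW(A) ⊇ FOLLOW(S) ⊇ {$}; new: +{$}
  FOLLOW(S)={$}  FOLLOW(A)={$,a}
iter 2: (no change)
  FOLLOW(S)={$}  FOLLOW(A)={$,a}

FOLLOW(A) = ["$", "a"]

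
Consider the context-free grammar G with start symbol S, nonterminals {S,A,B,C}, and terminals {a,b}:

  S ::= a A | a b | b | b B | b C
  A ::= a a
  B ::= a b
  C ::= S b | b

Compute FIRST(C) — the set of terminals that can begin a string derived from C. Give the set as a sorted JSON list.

FIRST sets, iterate to fixpoint:
round 1:
  A via A→a a: +{a}
  B via B→a b: +{a}
  C via C→b: +{b}
  S via S→a A: +{a}
  S via S→b: +{b}
  FIRST(S)={a,b}  FIRST(A)={a}  FIRST(B)={a}  FIRST(C)={b}
round 2:
  C via C→S b: +{a}
  FIRST(S)={a,b}  FIRST(A)={a}  FIRST(B)={a}  FIRST(C)={a,b}
round 3: done
  FIRST(S)={a,b}  FIRST(A)={a}  FIRST(B)={a}  FIRST(C)={a,b}

FIRST(C) = ["a", "b"]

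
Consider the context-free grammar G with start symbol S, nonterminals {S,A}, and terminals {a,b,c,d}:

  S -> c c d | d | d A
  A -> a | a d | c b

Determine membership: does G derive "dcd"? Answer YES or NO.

Convert to CNF:
  S -> T1 A | T2 X4 | d
  A -> T0 T1 | T2 T3 | a
  T0 -> a
  T1 -> d
  T2 -> c
  T3 -> b
  X4 -> T2 T1

CYK fill:
  [0..0]={S,T1}  "d"  orig:{S}
  [1..1]={T2}  "c"  orig:{}
  [2..2]={S,T1}  "d"  orig:{S}
  [0..1]=∅  "dc"
  [1..2]={X4}  "cd"  orig:{}
  [0..2]=∅  "dcd"

S ∉ T[0,2] ⇒ NO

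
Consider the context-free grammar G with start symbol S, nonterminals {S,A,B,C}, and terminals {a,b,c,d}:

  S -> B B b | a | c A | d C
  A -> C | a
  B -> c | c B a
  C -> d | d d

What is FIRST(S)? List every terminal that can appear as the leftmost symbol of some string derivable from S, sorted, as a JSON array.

FIRST sets, iterate to fixpoint:
pass 1:
  A via A→a: +{a}
  B via B→c: +{c}
  C via C→d: +{d}
  S via S→B B b: +{c}
  S via S→a: +{a}
  S via S→d C: +{d}
  FIRST(S)={a,c,d}  FIRST(A)={a}  FIRST(B)={c}  FIRST(C)={d}
pass 2:
  A via A→C: +{d}
  FIRST(S)={a,c,d}  FIRST(A)={a,d}  FIRST(B)={c}  FIRST(C)={d}
pass 3: (stable)
  FIRST(S)={a,c,d}  FIRST(A)={a,d}  FIRST(B)={c}  FIRST(C)={d}

FIRST(S) = ["a", "c", "d"]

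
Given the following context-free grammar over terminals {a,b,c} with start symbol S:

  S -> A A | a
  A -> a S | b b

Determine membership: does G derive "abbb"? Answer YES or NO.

Convert to CNF:
  S -> A A | a
  A -> T0 S | T1 T1
  T0 -> a
  T1 -> b

Fill CYK table bottom-up:
  [0..0]={S,T0}  "a"  orig:{S}
  [1..1]={T1}  "b"  orig:{}
  [2..2]={T1}  "b"  orig:{}
  [3..3]={T1}  "b"  orig:{}
  [0..1]=∅  "ab"
  [1..2]={A}  "bb"
  [2..3]={A}  "bb"
  [0..2]=∅  "abb"
  [1..3]=∅  "bbb"
  [0..3]=∅  "abbb"

S ∉ T[0,3] ⇒ NO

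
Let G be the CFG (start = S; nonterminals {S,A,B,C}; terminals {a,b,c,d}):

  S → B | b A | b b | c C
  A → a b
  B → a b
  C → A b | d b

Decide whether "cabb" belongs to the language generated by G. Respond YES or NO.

CNF form of G:
  S -> T0 T1 | T1 A | T1 T1 | T3 C
  A -> T0 T1
  B -> T0 T1
  C -> A T1 | T2 T1
  T0 -> a
  T1 -> b
  T2 -> d
  T3 -> c

CYK table (by increasing span):
  [0..0]={T3}  "c"  orig:{}
  [1..1]={T0}  "a"  orig:{}
  [2..2]={T1}  "b"  orig:{}
  [3..3]={T1}  "b"  orig:{}
  [0..1]=∅  "ca"
  [1..2]={A,B,S}  "ab"
  [2..3]={S}  "bb"
  [0..2]=∅  "cab"
  [1..3]={C}  "abb"
  [0..3]={S}  "cabb"

S ∈ T[0,3] ⇒ YES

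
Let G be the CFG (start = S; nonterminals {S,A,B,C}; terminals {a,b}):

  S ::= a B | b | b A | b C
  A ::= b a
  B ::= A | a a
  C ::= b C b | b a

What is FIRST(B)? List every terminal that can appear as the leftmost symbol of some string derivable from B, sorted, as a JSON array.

Compute FIRST by fixpoint:
round 1:
  A via A→b a: +{b}
  B via B→A: +{b}
  B via B→a a: +{a}
  C via C→b C b: +{b}
  S via S→a B: +{a}
  S via S→b: +{b}
  S: {a,b}  A: {b}  B: {a,b}  C: {b}
round 2: — fixpoint
  S: {a,b}  A: {b}  B: {a,b}  C: {b}

FIRST(B) = ["a", "b"]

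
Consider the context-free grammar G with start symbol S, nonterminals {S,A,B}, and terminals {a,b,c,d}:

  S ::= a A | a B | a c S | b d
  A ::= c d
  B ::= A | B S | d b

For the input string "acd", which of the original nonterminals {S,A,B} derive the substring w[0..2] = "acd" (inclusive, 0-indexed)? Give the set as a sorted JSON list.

Convert to CNF:
  S -> T2 T1 | T3 A | T3 B | T3 X4
  A -> T0 T1
  B -> B S | T0 T1 | T1 T2
  T0 -> c
  T1 -> d
  T2 -> b
  T3 -> a
  X4 -> T0 S

CYK fill, restricted to cells inside w[0..2]:
  T[0,0] 'a' = {T3}  orig:{}
  T[1,1] 'c' = {T0}  orig:{}
  T[2,2] 'd' = {T1}  orig:{}
  T[0,1] 'ac' = ∅
  T[1,2] 'cd' = {A,B}
  T[0,2] 'acd' = {S}

Original NTs in T[0,2] deriving "acd": ["S"]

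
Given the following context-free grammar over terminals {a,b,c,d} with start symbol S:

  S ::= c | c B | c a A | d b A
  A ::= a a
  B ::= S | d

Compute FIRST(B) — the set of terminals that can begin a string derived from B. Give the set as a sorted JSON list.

Compute FIRST by fixpoint:
[1]
  A via A→a a: +{a}
  B via B→d: +{d}
  S via S→c: +{c}
  S via S→d b A: +{d}
  FIRST(S)={c,d}  FIRST(A)={a}  FIRST(B)={d}
[2]
  B via B→S: +{c}
  FIRST(S)={c,d}  FIRST(A)={a}  FIRST(B)={c,d}
[3] (stable)
  FIRST(S)={c,d}  FIRST(A)={a}  FIRST(B)={c,d}

FIRST(B) = ["c", "d"]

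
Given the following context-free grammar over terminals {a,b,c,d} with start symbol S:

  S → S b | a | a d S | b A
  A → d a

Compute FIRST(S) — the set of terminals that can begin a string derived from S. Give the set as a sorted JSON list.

FIRST sets, iterate to fixpoint:
[1]
  A via A→d a: +{d}
  S via S→a: +{a}
  S via S→b A: +{b}
  FIRST(S)={a,b}  FIRST(A)={d}
[2] (no change)
  FIRST(S)={a,b}  FIRST(A)={d}

FIRST(S) = ["a", "b"]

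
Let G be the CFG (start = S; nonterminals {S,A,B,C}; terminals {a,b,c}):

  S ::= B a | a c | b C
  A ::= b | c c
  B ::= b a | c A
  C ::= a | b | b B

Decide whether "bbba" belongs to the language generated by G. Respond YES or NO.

Convert to CNF:
  S -> B T2 | T1 C | T2 T0
  A -> T0 T0 | b
  B -> T0 A | T1 T2
  C -> T1 B | a | b
  T0 -> c
  T1 -> b
  T2 -> a

CYK fill:
  cell(0,0) b: {A,C,T1}  orig:{A,C}
  cell(1,1) b: {A,C,T1}  orig:{A,C}
  cell(2,2) b: {A,C,T1}  orig:{A,C}
  cell(3,3) a: {C,T2}  orig:{C}
  cell(0,1) bb: {S}
  cell(1,2) bb: {S}
  cell(2,3) ba: {B,S}
  cell(0,2) bbb: ∅
  cell(1,3) bba: {C}
  cell(0,3) bbba: {S}

S ∈ T[0,3] ⇒ YES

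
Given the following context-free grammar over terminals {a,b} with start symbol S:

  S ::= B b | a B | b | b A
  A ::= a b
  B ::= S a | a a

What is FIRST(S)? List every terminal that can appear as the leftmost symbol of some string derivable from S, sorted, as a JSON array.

Compute FIRST by fixpoint:
pass 1:
  A via A→a b: +{a}
  B via B→a a: +{a}
  S via S→B b: +{a}
  S via S→b: +{b}
  S: {a,b}  A: {a}  B: {a}
pass 2:
  B via B→S a: +{b}
  S: {a,b}  A: {a}  B: {a,b}
pass 3: done
  S: {a,b}  A: {a}  B: {a,b}

FIRST(S) = ["a", "b"]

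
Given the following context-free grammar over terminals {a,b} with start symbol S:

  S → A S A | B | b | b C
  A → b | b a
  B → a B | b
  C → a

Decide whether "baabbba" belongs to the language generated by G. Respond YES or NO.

CNF form of G:
  S -> A X2 | T0 C | T1 B | b
  A -> T0 T1 | b
  B -> T1 B | b
  C -> a
  T0 -> b
  T1 -> a
  X2 -> S A

Fill CYK table bottom-up:
  [0..0]={A,B,S,T0}  "b"  orig:{A,B,S}
  [1..1]={C,T1}  "a"  orig:{C}
  [2..2]={C,T1}  "a"  orig:{C}
  [3..3]={A,B,S,T0}  "b"  orig:{A,B,S}
  [4..4]={A,B,S,T0}  "b"  orig:{A,B,S}
  [5..5]={A,B,S,T0}  "b"  orig:{A,B,S}
  [6..6]={C,T1}  "a"  orig:{C}
  [0..1]={A,S}  "ba"
  [1..2]=∅  "aa"
  [2..3]={B,S}  "ab"
  [3..4]={X2}  "bb"  orig:{}
  [4..5]={X2}  "bb"  orig:{}
  [5..6]={A,S}  "ba"
  [0..2]=∅  "baa"
  [1..3]={B,S}  "aab"
  [2..4]={X2}  "abb"  orig:{}
  [3..5]={S}  "bbb"
  [4..6]={X2}  "bba"  orig:{}
  [0..3]=∅  "baab"
  [1..4]={X2}  "aabb"  orig:{}
  [2..5]=∅  "abbb"
  [3..6]={S}  "bbba"
  [0..4]={S}  "baabb"
  [1..5]=∅  "aabbb"
  [2..6]=∅  "abbba"
  [0..5]={X2}  "baabbb"  orig:{}
  [1..6]=∅  "aabbba"
  [0..6]={X2}  "baabbba"  orig:{}

S ∉ T[0,6] ⇒ NO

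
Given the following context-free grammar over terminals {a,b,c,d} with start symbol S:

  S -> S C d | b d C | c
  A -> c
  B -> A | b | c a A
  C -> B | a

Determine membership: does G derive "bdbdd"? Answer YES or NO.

Convert to CNF:
  S -> S X6 | T3 X7 | c
  A -> c
  B -> T0 X4 | b | c
  C -> T0 X5 | a | b | c
  T0 -> c
  T1 -> a
  T2 -> d
  T3 -> b
  X4 -> T1 A
  X5 -> T1 A
  X6 -> C T2
  X7 -> T2 C

CYK table (by increasing span):
  T[0,0] 'b' = {B,C,T3}  orig:{B,C}
  T[1,1] 'd' = {T2}  orig:{}
  T[2,2] 'b' = {B,C,T3}  orig:{B,C}
  T[3,3] 'd' = {T2}  orig:{}
  T[4,4] 'd' = {T2}  orig:{}
  T[0,1] 'bd' = {X6}  orig:{}
  T[1,2] 'db' = {X7}  orig:{}
  T[2,3] 'bd' = {X6}  orig:{}
  T[3,4] 'dd' = ∅
  T[0,2] 'bdb' = {S}
  T[1,3] 'dbd' = ∅
  T[2,4] 'bdd' = ∅
  T[0,3] 'bdbd' = ∅
  T[1,4] 'dbdd' = ∅
  T[0,4] 'bdbdd' = ∅

S ∉ T[0,4] ⇒ NO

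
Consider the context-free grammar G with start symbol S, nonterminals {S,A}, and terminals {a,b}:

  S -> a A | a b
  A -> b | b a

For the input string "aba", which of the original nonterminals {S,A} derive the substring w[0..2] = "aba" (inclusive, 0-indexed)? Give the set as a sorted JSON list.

CNF form of G:
  S -> T1 A | T1 T0
  A -> T0 T1 | b
  T0 -> b
  T1 -> a

Fill CYK table bottom-up — only the sub-triangle for w[0..2]:
  T[0,0] 'a' = {T1}  orig:{}
  T[1,1] 'b' = {A,T0}  orig:{A}
  T[2,2] 'a' = {T1}  orig:{}
  T[0,1] 'ab' = {S}
  T[1,2] 'ba' = {A}
  T[0,2] 'aba' = {S}

Original NTs in T[0,2] deriving "aba": ["S"]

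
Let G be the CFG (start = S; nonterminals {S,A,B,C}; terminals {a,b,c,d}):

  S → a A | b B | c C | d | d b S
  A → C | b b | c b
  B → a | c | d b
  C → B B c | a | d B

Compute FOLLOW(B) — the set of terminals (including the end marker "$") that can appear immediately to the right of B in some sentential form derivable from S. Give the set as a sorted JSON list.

Compute FIRST by fixpoint:
[1]
  A via A→b b: +{b}
  A via A→c b: +{c}
  B via B→a: +{a}
  B via B→c: +{c}
  B via B→d b: +{d}
  C via C→B B c: +{a,c,d}
  S via S→a A: +{a}
  S via S→b B: +{b}
  S via S→c C: +{c}
  S via S→d: +{d}
  S: {a,b,c,d}  A: {b,c}  B: {a,c,d}  C: {a,c,d}
[2]
  A via A→C: +{a,d}
  S: {a,b,c,d}  A: {a,b,c,d}  B: {a,c,d}  C: {a,c,d}
[3] (stable)
  S: {a,b,c,d}  A: {a,b,c,d}  B: {a,c,d}  C: {a,c,d}

FOLLOW iteration:
FOLLOW(S) := {$}
round 1:
  C→B B c: FOLLOW(B) ⊇ FIRST(B) = {a,c,d}; new: +{a,c,d}
  S→a A: FOLLOW(A) ⊇ FOLLOW(S) ⊇ {$}; new: +{$}
  S→b B: FOLLOW(B) ⊇ FOLLOW(S) ⊇ {$}; new: +{$}
  S→c C: FOLLOW(C) ⊇ FOLLOW(S) ⊇ {$}; new: +{$}
  S: {$}  A: {$}  B: {$,a,c,d}  C: {$}
round 2: (no change)
  S: {$}  A: {$}  B: {$,a,c,d}  C: {$}

FOLLOW(B) = ["$", "a", "c", "d"]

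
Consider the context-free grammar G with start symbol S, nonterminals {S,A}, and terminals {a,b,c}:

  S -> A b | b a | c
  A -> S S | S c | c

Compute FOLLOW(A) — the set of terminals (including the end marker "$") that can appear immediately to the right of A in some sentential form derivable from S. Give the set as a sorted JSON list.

FIRST sets, iterate to fixpoint:
iter 1:
  A via A→c: +{c}
  S via S→A b: +{c}
  S via S→b a: +{b}
  S: {b,c}  A: {c}
iter 2:
  A via A→S S: +{b}
  S: {b,c}  A: {b,c}
iter 3: (no change)
  S: {b,c}  A: {b,c}

FOLLOW iteration:
initialize: $ ∈ FOLLOW(S)
pass 1:
  A→S S: FOLLOW(S) ⊇ FIRST(S) = {b,c}; new: +{b,c}
  S→A b: FOLLOW(A) ⊇ FIRST(b) = {b}; new: +{b}
  FOLLOW[S]={$,b,c}  FOLLOW[A]={b}
pass 2: (stable)
  FOLLOW[S]={$,b,c}  FOLLOW[A]={b}

FOLLOW(A) = ["b"]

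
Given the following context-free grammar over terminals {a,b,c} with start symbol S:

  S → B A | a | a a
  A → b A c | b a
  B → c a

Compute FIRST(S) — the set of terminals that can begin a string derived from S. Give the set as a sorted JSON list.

FIRST sets, iterate to fixpoint:
iter 1:
  A via A→b A c: +{b}
  B via B→c a: +{c}
  S via S→B A: +{c}
  S via S→a: +{a}
  FIRST(S)={a,c}  FIRST(A)={b}  FIRST(B)={c}
iter 2: done
  FIRST(S)={a,c}  FIRST(A)={b}  FIRST(B)={c}

FIRST(S) = ["a", "c"]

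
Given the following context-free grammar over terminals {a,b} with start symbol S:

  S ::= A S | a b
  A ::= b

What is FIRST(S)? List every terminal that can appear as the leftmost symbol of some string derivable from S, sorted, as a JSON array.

FIRST sets, iterate to fixpoint:
[1]
  A via A→b: +{b}
  S via S→A S: +{b}
  S via S→a b: +{a}
  FIRST(S)={a,b}  FIRST(A)={b}
[2] (stable)
  FIRST(S)={a,b}  FIRST(A)={b}

FIRST(S) = ["a", "b"]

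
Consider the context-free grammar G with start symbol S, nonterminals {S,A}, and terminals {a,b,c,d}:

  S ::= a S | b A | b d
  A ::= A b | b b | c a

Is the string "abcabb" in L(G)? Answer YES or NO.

Convert to CNF:
  S -> T0 A | T0 T3 | T2 S
  A -> A T0 | T0 T0 | T1 T2
  T0 -> b
  T1 -> c
  T2 -> a
  T3 -> d

Fill CYK table bottom-up:
  [0..0]={T2}  "a"  orig:{}
  [1..1]={T0}  "b"  orig:{}
  [2..2]={T1}  "c"  orig:{}
  [3..3]={T2}  "a"  orig:{}
  [4..4]={T0}  "b"  orig:{}
  [5..5]={T0}  "b"  orig:{}
  [0..1]=∅  "ab"
  [1..2]=∅  "bc"
  [2..3]={A}  "ca"
  [3..4]=∅  "ab"
  [4..5]={A}  "bb"
  [0..2]=∅  "abc"
  [1..3]={S}  "bca"
  [2..4]={A}  "cab"
  [3..5]=∅  "abb"
  [0..3]={S}  "abca"
  [1..4]={S}  "bcab"
  [2..5]={A}  "cabb"
  [0..4]={S}  "abcab"
  [1..5]={S}  "bcabb"
  [0..5]={S}  "abcabb"

S ∈ T[0,5] ⇒ YES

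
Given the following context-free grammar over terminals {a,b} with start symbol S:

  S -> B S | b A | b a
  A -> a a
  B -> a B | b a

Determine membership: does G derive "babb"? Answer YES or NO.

Convert to CNF:
  S -> B S | T1 A | T1 T0
  A -> T0 T0
  B -> T0 B | T1 T0
  T0 -> a
  T1 -> b

Fill CYK table bottom-up:
  cell(0,0) b: {T1}  orig:{}
  cell(1,1) a: {T0}  orig:{}
  cell(2,2) b: {T1}  orig:{}
  cell(3,3) b: {T1}  orig:{}
  cell(0,1) ba: {B,S}
  cell(1,2) ab: ∅
  cell(2,3) bb: ∅
  cell(0,2) bab: ∅
  cell(1,3) abb: ∅
  cell(0,3) babb: ∅

S ∉ T[0,3] ⇒ NO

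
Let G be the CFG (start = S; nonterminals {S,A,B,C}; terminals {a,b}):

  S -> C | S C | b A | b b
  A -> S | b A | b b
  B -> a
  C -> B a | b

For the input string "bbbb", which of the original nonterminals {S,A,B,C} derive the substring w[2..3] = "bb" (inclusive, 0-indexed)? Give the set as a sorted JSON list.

CNF form of G:
  S -> B T0 | S C | T1 A | T1 T1 | b
  A -> B T0 | S C | T1 A | T1 T1 | b
  B -> a
  C -> B T0 | b
  T0 -> a
  T1 -> b

CYK fill — only the sub-triangle for w[2..3]:
  cell(2,2) b: {A,C,S,T1}  orig:{A,C,S}
  cell(3,3) b: {A,C,S,T1}  orig:{A,C,S}
  cell(2,3) bb: {A,S}

Original NTs in T[2,3] deriving "bb": ["A", "S"]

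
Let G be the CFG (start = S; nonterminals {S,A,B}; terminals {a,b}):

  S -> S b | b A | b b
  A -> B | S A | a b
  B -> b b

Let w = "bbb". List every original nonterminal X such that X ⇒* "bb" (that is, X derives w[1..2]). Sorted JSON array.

Convert to CNF:
  S -> S T1 | T1 A | T1 T1
  A -> S A | T0 T1 | T1 T1
  B -> T1 T1
  T0 -> a
  T1 -> b

CYK fill, restricted to cells inside w[1..2]:
  cell(1,1) b: {T1}  orig:{}
  cell(2,2) b: {T1}  orig:{}
  cell(1,2) bb: {A,B,S}

Original NTs in T[1,2] deriving "bb": ["A", "B", "S"]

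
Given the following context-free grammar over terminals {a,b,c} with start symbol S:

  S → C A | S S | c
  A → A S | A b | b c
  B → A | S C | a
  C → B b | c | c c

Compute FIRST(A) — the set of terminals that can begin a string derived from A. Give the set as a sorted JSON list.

FIRST sets, iterate to fixpoint:
iter 1:
  A via A→b c: +{b}
  B via B→A: +{b}
  B via B→a: +{a}
  C via C→B b: +{a,b}
  C via C→c: +{c}
  S via S→C A: +{a,b,c}
  FIRST(S)={a,b,c}  FIRST(A)={b}  FIRST(B)={a,b}  FIRST(C)={a,b,c}
iter 2:
  B via B→S C: +{c}
  FIRST(S)={a,b,c}  FIRST(A)={b}  FIRST(B)={a,b,c}  FIRST(C)={a,b,c}
iter 3: (stable)
  FIRST(S)={a,b,c}  FIRST(A)={b}  FIRST(B)={a,b,c}  FIRST(C)={a,b,c}

FIRST(A) = ["b"]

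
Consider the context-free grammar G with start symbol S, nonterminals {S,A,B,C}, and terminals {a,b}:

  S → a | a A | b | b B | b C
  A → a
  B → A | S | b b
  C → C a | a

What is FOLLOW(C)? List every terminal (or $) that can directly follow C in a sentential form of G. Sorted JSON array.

Compute FIRST by fixpoint:
iter 1:
  A via A→a: +{a}
  B via B→A: +{a}
  B via B→b b: +{b}
  C via C→a: +{a}
  S via S→a: +{a}
  S via S→b: +{b}
  FIRST(S)={a,b}  FIRST(A)={a}  FIRST(B)={a,b}  FIRST(C)={a}
iter 2: (no change)
  FIRST(S)={a,b}  FIRST(A)={a}  FIRST(B)={a,b}  FIRST(C)={a}

Compute FOLLOW by fixpoint:
initialize: $ ∈ FOLLOW(S)
round 1:
  C→C a: FOLLOW(C) ⊇ FIRST(a) = {a}; new: +{a}
  S→a A: FOLLOW(A) ⊇ FOLLOW(S) ⊇ {$}; new: +{$}
  S→b B: FOLLOW(B) ⊇ FOLLOW(S) ⊇ {$}; new: +{$}
  S→b C: FOLLOW(C) ⊇ FOLLOW(S) ⊇ {$}; new: +{$}
  S: {$}  A: {$}  B: {$}  C: {$,a}
round 2: done
  S: {$}  A: {$}  B: {$}  C: {$,a}

FOLLOW(C) = ["$", "a"]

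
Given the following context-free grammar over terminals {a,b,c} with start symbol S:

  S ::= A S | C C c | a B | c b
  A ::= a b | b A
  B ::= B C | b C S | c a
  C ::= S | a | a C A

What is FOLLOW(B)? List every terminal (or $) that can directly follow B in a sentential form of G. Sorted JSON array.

FIRST sets, iterate to fixpoint:
iter 1:
  A via A→a b: +{a}
  A via A→b A: +{b}
  B via B→b C S: +{b}
  B via B→c a: +{c}
  C via C→a: +{a}
  S via S→A S: +{a,b}
  S via S→c b: +{c}
  FIRST(S)={a,b,c}  FIRST(A)={a,b}  FIRST(B)={b,c}  FIRST(C)={a}
iter 2:
  C via C→S: +{b,c}
  FIRST(S)={a,b,c}  FIRST(A)={a,b}  FIRST(B)={b,c}  FIRST(C)={a,b,c}
iter 3: — fixpoint
  FIRST(S)={a,b,c}  FIRST(A)={a,b}  FIRST(B)={b,c}  FIRST(C)={a,b,c}

FOLLOW sets:
seed FOLLOW(S) with $
iter 1:
  B→B C: FOLLOW(B) ⊇ FIRST(C) = {a,b,c}; new: +{a,b,c}
  B→B C: FOLLOW(C) ⊇ FOLLOW(B) ⊇ {a,b,c}; new: +{a,b,c}
  B→b C S: FOLLOW(S) ⊇ FOLLOW(B) ⊇ {a,b,c}; new: +{a,b,c}
  C→a C A: FOLLOW(A) ⊇ FOLLOW(C) ⊇ {a,b,c}; new: +{a,b,c}
  S→a B: FOLLOW(B) ⊇ FOLLOW(S) ⊇ {$,a,b,c}; new: +{$}
  FOLLOW[S]={$,a,b,c}  FOLLOW[A]={a,b,c}  FOLLOW[B]={$,a,b,c}  FOLLOW[C]={a,b,c}
iter 2:
  B→B C: FOLLOW(C) ⊇ FOLLOW(B) ⊇ {$,a,b,c}; new: +{$}
  C→a C A: FOLLOW(A) ⊇ FOLLOW(C) ⊇ {$,a,b,c}; new: +{$}
  FOLLOW[S]={$,a,b,c}  FOLLOW[A]={$,a,b,c}  FOLLOW[B]={$,a,b,c}  FOLLOW[C]={$,a,b,c}
iter 3: (no change)
  FOLLOW[S]={$,a,b,c}  FOLLOW[A]={$,a,b,c}  FOLLOW[B]={$,a,b,c}  FOLLOW[C]={$,a,b,c}

FOLLOW(B) = ["$", "a", "b", "c"]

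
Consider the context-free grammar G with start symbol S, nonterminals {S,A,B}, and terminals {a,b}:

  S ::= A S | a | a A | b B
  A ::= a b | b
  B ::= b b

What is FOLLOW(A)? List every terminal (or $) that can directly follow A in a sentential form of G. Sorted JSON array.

FIRST iteration:
pass 1:
  A via A→a b: +{a}
  A via A→b: +{b}
  B via B→b b: +{b}
  S via S→A S: +{a,b}
  FIRST[S]={a,b}  FIRST[A]={a,b}  FIRST[B]={b}
pass 2: — fixpoint
  FIRST[S]={a,b}  FIRST[A]={a,b}  FIRST[B]={b}

FOLLOW sets:
initialize: $ ∈ FOLLOW(S)
iter 1:
  S→A S: FOLLOW(A) ⊇ FIRST(S) = {a,b}; new: +{a,b}
  S→a A: FOLLOW(A) ⊇ FOLLOW(S) ⊇ {$}; new: +{$}
  S→b B: FOLLOW(B) ⊇ FOLLOW(S) ⊇ {$}; new: +{$}
  FOLLOW[S]={$}  FOLLOW[A]={$,a,b}  FOLLOW[B]={$}
iter 2: (stable)
  FOLLOW[S]={$}  FOLLOW[A]={$,a,b}  FOLLOW[B]={$}

FOLLOW(A) = ["$", "a", "b"]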